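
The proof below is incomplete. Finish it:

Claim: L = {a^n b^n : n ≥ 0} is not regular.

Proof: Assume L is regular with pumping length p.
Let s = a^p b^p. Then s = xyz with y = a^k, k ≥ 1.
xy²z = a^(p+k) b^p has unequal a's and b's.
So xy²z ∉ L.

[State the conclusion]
This contradicts the pumping lemma for regular languages,
which guarantees xy^i z ∈ L for all i ≥ 0.

Since our assumption that L is regular leads to a contradiction,
we conclude that L = {a^n b^n : n ≥ 0} is NOT regular. ∎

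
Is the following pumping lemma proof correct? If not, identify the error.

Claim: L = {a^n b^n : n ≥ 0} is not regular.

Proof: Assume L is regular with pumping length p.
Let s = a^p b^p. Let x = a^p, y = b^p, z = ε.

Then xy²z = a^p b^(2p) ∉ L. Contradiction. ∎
The proof is INCORRECT.

Error: The decomposition violates |xy| ≤ p.
With x = a^p and y = b^p, we have |xy| = 2p > p.
The pumping lemma requires |xy| ≤ p, so y must be within the first p characters.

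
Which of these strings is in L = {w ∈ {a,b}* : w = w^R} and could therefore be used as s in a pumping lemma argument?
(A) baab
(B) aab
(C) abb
(A) baab

The pumping lemma is applied to a string s that lies in L, so first check membership of each option:
- (A) baab reversed is baab, the same string, so it is a palindrome and is in L ✓
- (B) aab reversed is baa ≠ aab, so it is not a palindrome and is not in L ✗
- (C) abb reversed is bba ≠ abb, so it is not a palindrome and is not in L ✗

Only (A) baab is in L, so it is the only candidate that could play the role of s.
(In a complete proof one picks s in terms of the pumping length p so that |s| ≥ p is guaranteed; a fixed string like baab illustrates the shape of such an s.)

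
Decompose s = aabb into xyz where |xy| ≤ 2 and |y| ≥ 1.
x = '', y = 'a', z = 'abb'

For s = aabb and p = 2, one valid decomposition is:
- x = '' (length 0)
- y = 'a' (length 1)
- z = 'abb' (length 3)

Verification:
- xyz = '' + 'a' + 'abb' = aabb ✓
- |xy| = 1 ≤ 2 ✓
- |y| = 1 > 0 ✓

All pumping lemma constraints are satisfied.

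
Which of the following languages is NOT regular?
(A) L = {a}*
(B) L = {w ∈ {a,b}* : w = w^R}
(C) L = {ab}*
(B) {w ∈ {a,b}* : w = w^R}

(B) L = {w ∈ {a,b}* : w = w^R} is NOT regular.

The pumping lemma can be used to prove this:
After pumping, the string is no longer symmetric

The other languages are regular because they can be recognized by finite automata.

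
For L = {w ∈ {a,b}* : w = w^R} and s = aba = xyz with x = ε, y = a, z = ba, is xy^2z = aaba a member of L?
No

xy²z = ε · aa · ba = aaba.
aaba reversed is abaa ≠ aaba, so it is not a palindrome and is not in L.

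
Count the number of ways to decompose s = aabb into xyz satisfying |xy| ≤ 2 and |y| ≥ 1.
3

For s = 'aabb' with pumping length p = 2:

Constraints: |xy| ≤ 2, |y| > 0

Valid decompositions (|xy| ≤ p, |y| ≥ 1):
  • x='', y='a', z='abb'
  • x='a', y='a', z='bb'
  • x='', y='aa', z='bb'

Total count: 3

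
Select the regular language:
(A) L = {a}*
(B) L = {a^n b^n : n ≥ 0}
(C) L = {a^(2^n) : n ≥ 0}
(A) {a}*

(A) L = {a}* is regular.

This can be recognized by a finite automaton (DFA/NFA).
Regular expressions like {a}* define regular languages.

The other choices are not regular:
- {a^n b^n : n ≥ 0}: After pumping, the number of a's and b's become unequal
- {a^(2^n) : n ≥ 0}: After pumping, length is no longer a power of 2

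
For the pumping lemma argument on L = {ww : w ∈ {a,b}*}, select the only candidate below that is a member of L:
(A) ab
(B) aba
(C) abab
(C) abab

The pumping lemma is applied to a string s that lies in L, so first check membership of each option:
- (A) ab has length 2; its halves are a and b, which differ, so it is not in L ✗
- (B) aba has odd length 3, so it cannot be written as ww and is not in L ✗
- (C) abab splits into halves ab · ab, which are equal, so it is in L (w = ab) ✓

Only (C) abab is in L, so it is the only candidate that could play the role of s.
(In a complete proof one picks s in terms of the pumping length p so that |s| ≥ p is guaranteed; a fixed string like abab illustrates the shape of such an s.)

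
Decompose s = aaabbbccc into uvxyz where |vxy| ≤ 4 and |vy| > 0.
u='aa', v='a', x='bb', y='b', z='ccc'

For s = aaabbbccc with pumping length p = 4:

One valid decomposition:
- u = 'aa'
- v = 'a'
- x = 'bb'
- y = 'b'
- z = 'ccc'

Verification:
- uvxyz = 'aa' + 'a' + 'bb' + 'b' + 'ccc' = aaabbbccc ✓
- |vxy| = |'abbb'| = 4 ≤ 4 ✓
- |vy| = |'ab'| = 2 > 0 ✓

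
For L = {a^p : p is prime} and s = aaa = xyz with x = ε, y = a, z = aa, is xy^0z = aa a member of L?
Yes

xy⁰z = ε · ε · aa = aa.
aa has length 2, which is prime, so it is in L.
(A single pumped string landing in L is not a contradiction by itself; a non-regularity proof needs some i for which xy^i z ∉ L, for every admissible decomposition.)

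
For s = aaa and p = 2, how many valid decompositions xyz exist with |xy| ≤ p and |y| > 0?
3

For s = 'aaa' with pumping length p = 2:

Constraints: |xy| ≤ 2, |y| > 0

Valid decompositions (|xy| ≤ p, |y| ≥ 1):
  • x='', y='a', z='aa'
  • x='a', y='a', z='a'
  • x='', y='aa', z='a'

Total count: 3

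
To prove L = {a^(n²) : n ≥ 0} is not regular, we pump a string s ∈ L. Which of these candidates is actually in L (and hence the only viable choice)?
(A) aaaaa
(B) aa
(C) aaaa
(C) aaaa

The pumping lemma is applied to a string s that lies in L, so first check membership of each option:
- (A) aaaaa has length 5, strictly between 2² = 4 and 3² = 9, so it is not in L ✗
- (B) aa has length 2, strictly between 1² = 1 and 2² = 4, so it is not in L ✗
- (C) aaaa has length 4 = 2², a perfect square, so it is in L ✓

Only (C) aaaa is in L, so it is the only candidate that could play the role of s.
(In a complete proof one picks s in terms of the pumping length p so that |s| ≥ p is guaranteed; a fixed string like aaaa illustrates the shape of such an s.)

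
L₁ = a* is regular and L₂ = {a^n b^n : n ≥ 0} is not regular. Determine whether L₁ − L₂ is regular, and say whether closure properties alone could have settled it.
Yes — L₁ − L₂ is regular.

The only string of a* that lies in {a^n b^n} is ε, so L₁ − L₂ = a* − {ε} = a⁺ = aa*, which is regular.

Note that the bare facts "L₁ regular, L₂ non-regular" do not settle the question by themselves: the closure of regular languages under ∪, ∩, complement and difference applies only when BOTH operands are regular. With a non-regular operand the result can come out regular or non-regular depending on the specific languages, so one has to work out L₁ − L₂ for this particular pair, as above.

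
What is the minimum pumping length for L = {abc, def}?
p = 4

For a finite language L, the pumping lemma holds vacuously if p > max|s| for s ∈ L.

The longest string in L = {abc, def} has length 3.
If p = 4, then no string s ∈ L has |s| ≥ p, so the condition is vacuously true.

The minimum pumping length is p = 4.

Why no smaller p works: for any p ≤ 3, the longest string s ∈ L has |s| = 3 ≥ p, so it would
have to be pumpable; but pumping up (i = 2, 3, ...) produces ever longer strings, which cannot all lie in the
finite language L. So the pumping property fails for every p ≤ 3.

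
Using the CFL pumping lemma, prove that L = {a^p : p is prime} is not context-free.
Assume for contradiction that L is context-free, and let p ≥ 1 be the pumping length given by the pumping lemma for CFLs.
Choose a prime q with q ≥ p and let s = a^q. Then s ∈ L and |s| = q ≥ p.
By the CFL pumping lemma, s = uvxyz for some u, v, x, y, z with |vxy| ≤ p, |vy| ≥ 1, and uv^i xy^i z ∈ L for every i ≥ 0.
All symbols are a's, so only lengths matter: let k = |vy|, with 1 ≤ k ≤ p. Then |uv^i xy^i z| = q + (i − 1)k.

Take i = q + 1: the length is q + qk = q(k + 1).
Both factors satisfy q ≥ 2 and k + 1 ≥ 2, so q(k + 1) is composite and uv^(q+1) xy^(q+1) z ∉ L.

This contradicts the CFL pumping lemma, which requires uv^i xy^i z ∈ L for all i ≥ 0.
Hence L = {a^p : p is prime} is not context-free. ∎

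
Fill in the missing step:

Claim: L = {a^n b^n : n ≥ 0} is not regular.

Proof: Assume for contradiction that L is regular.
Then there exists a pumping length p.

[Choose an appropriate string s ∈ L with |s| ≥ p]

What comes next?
s = a^p b^p

This string is in L (has equal a's and b's) and has length 2p ≥ p.
Any decomposition xyz with |xy| ≤ p means y consists only of a's,
so pumping will unbalance the counts.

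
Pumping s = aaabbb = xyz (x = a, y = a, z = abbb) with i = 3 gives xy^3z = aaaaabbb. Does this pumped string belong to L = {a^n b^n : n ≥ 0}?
No

xy³z = a · aaa · abbb = aaaaabbb.
aaaaabbb has 5 a's and 3 b's; 5 ≠ 3, so it is not in L.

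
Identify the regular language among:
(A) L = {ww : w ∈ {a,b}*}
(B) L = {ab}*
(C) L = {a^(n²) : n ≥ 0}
(B) {ab}*

(B) L = {ab}* is regular.

This can be recognized by a finite automaton (DFA/NFA).
Regular expressions like {ab}* define regular languages.

The other choices are not regular:
- {ww : w ∈ {a,b}*}: After pumping, the two halves no longer match
- {a^(n²) : n ≥ 0}: After pumping, length is no longer a perfect square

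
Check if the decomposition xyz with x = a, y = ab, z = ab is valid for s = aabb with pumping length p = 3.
Violated: xyz = s

The decomposition x = a, y = ab, z = ab for s = aabb with p = 3
violates the constraint: xyz = s

xyz = 'a' + 'ab' + 'ab' = 'aabab' ≠ 'aabb' = s. The decomposition doesn't reconstruct s.

Pumping lemma constraints:
1. xyz = s (decomposition is valid)
2. |xy| ≤ p
3. |y| > 0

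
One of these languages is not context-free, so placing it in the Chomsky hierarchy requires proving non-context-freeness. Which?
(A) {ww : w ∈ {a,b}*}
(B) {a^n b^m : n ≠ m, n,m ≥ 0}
(A) {ww : w ∈ {a,b}*}

(A) {ww : w ∈ {a,b}*} requires the CFL pumping lemma.

- {a^n b^m : n ≠ m, n,m ≥ 0} is context-free (but not regular)
  • Can be shown non-regular with the regular pumping lemma
  • After pumping a's, we can make n = m

- {ww : w ∈ {a,b}*} is NOT context-free
  • Requires the CFL pumping lemma to prove
  • Even a PDA cannot compare two arbitrary halves symbol by symbol; CFL pumping on a^p b^p a^p b^p fails

The CFL pumping lemma is "stronger" in that it can prove non-membership
in the larger class of context-free languages.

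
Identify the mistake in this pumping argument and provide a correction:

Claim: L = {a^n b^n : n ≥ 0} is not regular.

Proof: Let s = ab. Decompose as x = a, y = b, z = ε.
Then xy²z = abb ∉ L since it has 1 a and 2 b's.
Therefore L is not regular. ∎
Error: The string s = ab might be shorter than the pumping length p.

Correction: Choose s = a^p b^p to ensure |s| ≥ p. Also, the decomposition is wrong: with |xy| ≤ p, y cannot include b's when s starts with p a's.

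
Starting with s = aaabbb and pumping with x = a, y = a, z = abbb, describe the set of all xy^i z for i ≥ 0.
{xy^i z : i ≥ 0} = {a^(2+i) b^3 : i ≥ 0} = {aabbb, aaabbb, aaaabbb, ...}

With x = a, y = a, z = abbb: Starting with aaabbb and pumping the second 'a', we get strings with 2+i a's followed by 3 b's for i = 0, 1, 2, ...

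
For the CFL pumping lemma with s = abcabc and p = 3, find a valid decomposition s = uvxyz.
u='ab', v='c', x='a', y='b', z='c'

For s = abcabc with pumping length p = 3:

One valid decomposition:
- u = 'ab'
- v = 'c'
- x = 'a'
- y = 'b'
- z = 'c'

Verification:
- uvxyz = 'ab' + 'c' + 'a' + 'b' + 'c' = abcabc ✓
- |vxy| = |'cab'| = 3 ≤ 3 ✓
- |vy| = |'cb'| = 2 > 0 ✓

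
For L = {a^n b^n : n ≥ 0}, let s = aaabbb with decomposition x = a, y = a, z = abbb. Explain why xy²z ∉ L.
xy²z = aaaabbb ∉ L

Pumping with i = 2 replaces y = a by y² = aa:
- Original: s = xyz = aaabbb; aaabbb = a^3 b^3 has equal counts (3 = 3), so it is in L
- Pumped: xy²z = a · aa · abbb = aaaabbb
- aaaabbb has 4 a's and 3 b's; 4 ≠ 3, so it is not in L

The pumping lemma would require xy²z ∈ L, so this decomposition yields a contradiction.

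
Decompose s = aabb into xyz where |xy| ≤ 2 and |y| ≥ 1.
x = 'a', y = 'a', z = 'bb'

For s = aabb and p = 2, one valid decomposition is:
- x = 'a' (length 1)
- y = 'a' (length 1)
- z = 'bb' (length 2)

Verification:
- xyz = 'a' + 'a' + 'bb' = aabb ✓
- |xy| = 2 ≤ 2 ✓
- |y| = 1 > 0 ✓

All pumping lemma constraints are satisfied.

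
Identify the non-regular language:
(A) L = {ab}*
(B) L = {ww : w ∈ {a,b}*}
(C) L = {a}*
(B) {ww : w ∈ {a,b}*}

(B) L = {ww : w ∈ {a,b}*} is NOT regular.

The pumping lemma can be used to prove this:
After pumping, the two halves no longer match

The other languages are regular because they can be recognized by finite automata.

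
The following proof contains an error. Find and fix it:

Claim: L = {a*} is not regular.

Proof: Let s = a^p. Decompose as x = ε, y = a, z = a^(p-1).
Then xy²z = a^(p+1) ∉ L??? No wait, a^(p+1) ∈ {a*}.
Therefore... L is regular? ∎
Error: The proof attempts to show a*  is not regular, but a* IS regular!

Correction: a* is a regular language (recognized by a simple DFA with one accepting state and self-loop on 'a'). The pumping lemma can only prove non-regularity, not regularity. For regular languages, pumping always works.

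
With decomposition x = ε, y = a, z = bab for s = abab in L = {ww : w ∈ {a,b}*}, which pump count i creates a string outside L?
i = 3

xy³z = ε · aaa · bab = aaabab; aaabab has length 6; its halves are aaa and bab, which differ, so it is not in L.
(Other choices also work, e.g. i = 0, 2; only i = 1 is guaranteed to stay in L since xy¹z = s.)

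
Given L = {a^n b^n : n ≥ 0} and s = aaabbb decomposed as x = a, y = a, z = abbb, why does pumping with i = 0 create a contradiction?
xy⁰z = aabbb ∉ L

Pumping with i = 0 replaces y = a by y⁰ = ε:
- Original: s = xyz = aaabbb; aaabbb = a^3 b^3 has equal counts (3 = 3), so it is in L
- Pumped: xy⁰z = a · ε · abbb = aabbb
- aabbb has 2 a's and 3 b's; 2 ≠ 3, so it is not in L

The pumping lemma would require xy⁰z ∈ L, so this decomposition yields a contradiction.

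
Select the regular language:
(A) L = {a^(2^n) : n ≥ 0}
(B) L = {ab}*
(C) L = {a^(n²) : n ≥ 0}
(B) {ab}*

(B) L = {ab}* is regular.

This can be recognized by a finite automaton (DFA/NFA).
Regular expressions like {ab}* define regular languages.

The other choices are not regular:
- {a^(2^n) : n ≥ 0}: After pumping, length is no longer a power of 2
- {a^(n²) : n ≥ 0}: After pumping, length is no longer a perfect square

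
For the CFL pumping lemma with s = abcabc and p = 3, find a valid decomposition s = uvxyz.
u='ab', v='c', x='a', y='b', z='c'

For s = abcabc with pumping length p = 3:

One valid decomposition:
- u = 'ab'
- v = 'c'
- x = 'a'
- y = 'b'
- z = 'c'

Verification:
- uvxyz = 'ab' + 'c' + 'a' + 'b' + 'c' = abcabc ✓
- |vxy| = |'cab'| = 3 ≤ 3 ✓
- |vy| = |'cb'| = 2 > 0 ✓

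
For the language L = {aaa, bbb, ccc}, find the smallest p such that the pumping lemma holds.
p = 4

For a finite language L, the pumping lemma holds vacuously if p > max|s| for s ∈ L.

The longest string in L = {aaa, bbb, ccc} has length 3.
If p = 4, then no string s ∈ L has |s| ≥ p, so the condition is vacuously true.

The minimum pumping length is p = 4.

Why no smaller p works: for any p ≤ 3, the longest string s ∈ L has |s| = 3 ≥ p, so it would
have to be pumpable; but pumping up (i = 2, 3, ...) produces ever longer strings, which cannot all lie in the
finite language L. So the pumping property fails for every p ≤ 3.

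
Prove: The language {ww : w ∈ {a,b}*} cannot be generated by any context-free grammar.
Assume for contradiction that L is context-free, and let p ≥ 1 be the pumping length given by the pumping lemma for CFLs.
Choose s = a^p b^p a^p b^p. Then s ∈ L (take w = a^p b^p) and |s| = 4p ≥ p.
By the CFL pumping lemma, s = uvxyz for some u, v, x, y, z with |vxy| ≤ p, |vy| ≥ 1, and uv^i xy^i z ∈ L for every i ≥ 0.

Write s as four blocks A₁ B₁ A₂ B₂ with A₁ = A₂ = a^p and B₁ = B₂ = b^p. Since |vxy| ≤ p, the window vxy lies inside at most two adjacent blocks. Take i = 0 and let t = uxz, so |t| = 4p − |vy| with 1 ≤ |vy| ≤ p. If |t| is odd, t ∉ L immediately, so assume |vy| is even (hence |vy| ≥ 2) and |t|/2 = 2p − |vy|/2, which satisfies p ≤ |t|/2 ≤ 2p − 1.

Case 1 (vxy inside A₁B₁): t = a^(p−j) b^(p−l) a^p b^p with j + l = |vy|. The second half of t has length < 2p, so it is a suffix of the trailing a^p b^p and ends in b; the first half is a^(p−j) b^(p−l) a^((j+l)/2), which ends in a because (j+l)/2 ≥ 1. The halves differ, so t ∉ L.

Case 2 (vxy inside B₁A₂, straddling the middle): t = a^p b^(p−j) a^(p−l) b^p with j + l = |vy|. If t = ww, then w is a prefix of t of length ≥ p, so w begins with a^p; and w is a suffix of t of length ≥ p, so w ends with b^p. That forces |w| ≥ 2p, contradicting |w| = |t|/2 ≤ 2p − 1. So t ∉ L.

Case 3 (vxy inside A₂B₂): t = a^p b^p a^(p−j) b^(p−l) with j + l = |vy|. The first half of t is a prefix of a^p b^p, so it begins with a; the second half is b^((j+l)/2) a^(p−j) b^(p−l), which begins with b. The halves differ, so t ∉ L.

In every case uv⁰xy⁰z = uxz ∉ L.

This contradicts the CFL pumping lemma, which requires uv^i xy^i z ∈ L for all i ≥ 0.
Hence L = {ww : w ∈ {a,b}*} is not context-free. ∎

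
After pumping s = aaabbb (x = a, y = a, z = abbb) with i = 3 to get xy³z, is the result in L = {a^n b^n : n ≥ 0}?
No

xy³z = a · aaa · abbb = aaaaabbb.
aaaaabbb has 5 a's and 3 b's; 5 ≠ 3, so it is not in L.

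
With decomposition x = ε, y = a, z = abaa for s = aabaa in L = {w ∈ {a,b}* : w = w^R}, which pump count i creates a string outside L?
i = 0

xy⁰z = ε · ε · abaa = abaa; abaa reversed is aaba ≠ abaa, so it is not a palindrome and is not in L.
(Other choices also work, e.g. i = 2, 3; only i = 1 is guaranteed to stay in L since xy¹z = s.)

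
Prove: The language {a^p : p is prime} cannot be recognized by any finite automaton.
Assume for contradiction that L is regular, and let p ≥ 1 be the pumping length given by the pumping lemma.
Choose a prime q with q ≥ p (one exists because there are infinitely many primes) and let s = a^q. Then s ∈ L and |s| = q ≥ p.
By the pumping lemma, s = xyz for some x, y, z with |xy| ≤ p, |y| ≥ 1, and xy^i z ∈ L for every i ≥ 0.
Here y = a^k for some k with 1 ≤ k ≤ p, and xy^i z = a^(q + (i − 1)k) for every i ≥ 0.

Take i = q + 1: |xy^(q+1) z| = q + qk = q(k + 1).
Both factors satisfy q ≥ 2 and k + 1 ≥ 2, so q(k + 1) is composite, and xy^(q+1) z ∉ L.

This contradicts the pumping lemma, which requires xy^i z ∈ L for all i ≥ 0.
Hence L = {a^p : p is prime} is not regular. ∎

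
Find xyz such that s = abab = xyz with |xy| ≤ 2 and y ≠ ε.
x = 'a', y = 'b', z = 'ab'

For s = abab and p = 2, one valid decomposition is:
- x = 'a' (length 1)
- y = 'b' (length 1)
- z = 'ab' (length 2)

Verification:
- xyz = 'a' + 'b' + 'ab' = abab ✓
- |xy| = 2 ≤ 2 ✓
- |y| = 1 > 0 ✓

All pumping lemma constraints are satisfied.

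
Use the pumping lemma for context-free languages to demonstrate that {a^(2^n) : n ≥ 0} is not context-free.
Assume for contradiction that L is context-free, and let p ≥ 1 be the pumping length given by the pumping lemma for CFLs.
Choose s = a^(2^p). Then s ∈ L and |s| = 2^p ≥ p.
By the CFL pumping lemma, s = uvxyz for some u, v, x, y, z with |vxy| ≤ p, |vy| ≥ 1, and uv^i xy^i z ∈ L for every i ≥ 0.
All symbols are a's, so only lengths matter: let k = |vy|, with 1 ≤ k ≤ |vxy| ≤ p < 2^p.

Take i = 2: |uv²xy²z| = 2^p + k, and 2^p < 2^p + k < 2^p + 2^p = 2^(p+1).
So the length lies strictly between consecutive powers of two and is not a power of 2; uv²xy²z ∉ L.

This contradicts the CFL pumping lemma, which requires uv^i xy^i z ∈ L for all i ≥ 0.
Hence L = {a^(2^n) : n ≥ 0} is not context-free. ∎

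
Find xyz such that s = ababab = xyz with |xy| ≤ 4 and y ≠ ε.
x = '', y = 'a', z = 'babab'

For s = ababab and p = 4, one valid decomposition is:
- x = '' (length 0)
- y = 'a' (length 1)
- z = 'babab' (length 5)

Verification:
- xyz = '' + 'a' + 'babab' = ababab ✓
- |xy| = 1 ≤ 4 ✓
- |y| = 1 > 0 ✓

All pumping lemma constraints are satisfied.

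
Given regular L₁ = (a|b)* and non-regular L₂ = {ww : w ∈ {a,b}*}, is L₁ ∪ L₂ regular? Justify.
Yes — L₁ ∪ L₂ is regular.

{ww} ⊆ (a|b)*, so L₁ ∪ L₂ = (a|b)*, which is regular.

Note that the bare facts "L₁ regular, L₂ non-regular" do not settle the question by themselves: the closure of regular languages under ∪, ∩, complement and difference applies only when BOTH operands are regular. With a non-regular operand the result can come out regular or non-regular depending on the specific languages, so one has to work out L₁ ∪ L₂ for this particular pair, as above.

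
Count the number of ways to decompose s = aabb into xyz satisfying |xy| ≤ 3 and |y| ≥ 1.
6

For s = 'aabb' with pumping length p = 3:

Constraints: |xy| ≤ 3, |y| > 0

Valid decompositions (|xy| ≤ p, |y| ≥ 1):
  • x='', y='a', z='abb'
  • x='a', y='a', z='bb'
  • x='', y='aa', z='bb'
  • x='aa', y='b', z='b'
  • x='a', y='ab', z='b'
  • x='', y='aab', z='b'

Total count: 6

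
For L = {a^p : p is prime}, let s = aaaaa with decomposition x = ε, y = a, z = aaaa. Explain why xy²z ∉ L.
xy²z = aaaaaa ∉ L

Pumping with i = 2 replaces y = a by y² = aa:
- Original: s = xyz = aaaaa; aaaaa has length 5, which is prime, so it is in L
- Pumped: xy²z = ε · aa · aaaa = aaaaaa
- aaaaaa has length 6 = 2 × 3, which is not prime, so it is not in L

The pumping lemma would require xy²z ∈ L, so this decomposition yields a contradiction.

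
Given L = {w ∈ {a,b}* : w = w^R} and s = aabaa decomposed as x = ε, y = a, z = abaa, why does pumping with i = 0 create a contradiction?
xy⁰z = abaa ∉ L

Pumping with i = 0 replaces y = a by y⁰ = ε:
- Original: s = xyz = aabaa; aabaa reversed is aabaa, the same string, so it is a palindrome and is in L
- Pumped: xy⁰z = ε · ε · abaa = abaa
- abaa reversed is aaba ≠ abaa, so it is not a palindrome and is not in L

The pumping lemma would require xy⁰z ∈ L, so this decomposition yields a contradiction.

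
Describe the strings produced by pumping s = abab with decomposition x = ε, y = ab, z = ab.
{xy^i z : i ≥ 0} = {(ab)^(i+1) : i ≥ 0} = {ab, abab, ababab, ...}

With x = ε, y = ab, z = ab: Pumping 'ab' gives strings of alternating a's and b's.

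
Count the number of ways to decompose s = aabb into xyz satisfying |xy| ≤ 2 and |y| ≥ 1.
3

For s = 'aabb' with pumping length p = 2:

Constraints: |xy| ≤ 2, |y| > 0

Valid decompositions (|xy| ≤ p, |y| ≥ 1):
  • x='', y='a', z='abb'
  • x='a', y='a', z='bb'
  • x='', y='aa', z='bb'

Total count: 3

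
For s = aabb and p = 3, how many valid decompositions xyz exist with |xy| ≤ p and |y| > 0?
6

For s = 'aabb' with pumping length p = 3:

Constraints: |xy| ≤ 3, |y| > 0

Valid decompositions (|xy| ≤ p, |y| ≥ 1):
  • x='', y='a', z='abb'
  • x='a', y='a', z='bb'
  • x='', y='aa', z='bb'
  • x='aa', y='b', z='b'
  • x='a', y='ab', z='b'
  • x='', y='aab', z='b'

Total count: 6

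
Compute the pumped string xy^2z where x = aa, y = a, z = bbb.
aaaabbb

Given x = 'aa', y = 'a', z = 'bbb' and i = 2:

xy^2z = x + y·y·...·y (2 times) + z
       = 'aa' + 'a'^2 + 'bbb'
       = 'aa' + 'aa' + 'bbb'
       = 'aaaabbb'

The pumped string is 'aaaabbb' with length 7.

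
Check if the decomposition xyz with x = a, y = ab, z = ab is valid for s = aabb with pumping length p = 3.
Violated: xyz = s

The decomposition x = a, y = ab, z = ab for s = aabb with p = 3
violates the constraint: xyz = s

xyz = 'a' + 'ab' + 'ab' = 'aabab' ≠ 'aabb' = s. The decomposition doesn't reconstruct s.

Pumping lemma constraints:
1. xyz = s (decomposition is valid)
2. |xy| ≤ p
3. |y| > 0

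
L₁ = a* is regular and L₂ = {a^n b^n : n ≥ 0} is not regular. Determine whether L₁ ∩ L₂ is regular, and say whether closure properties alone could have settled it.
Yes — L₁ ∩ L₂ is regular.

A string of a* contains no b's, and the only string of {a^n b^n} with no b's is ε (n = 0). So L₁ ∩ L₂ = {ε}, a finite language, which is regular.

Note that the bare facts "L₁ regular, L₂ non-regular" do not settle the question by themselves: the closure of regular languages under ∪, ∩, complement and difference applies only when BOTH operands are regular. With a non-regular operand the result can come out regular or non-regular depending on the specific languages, so one has to work out L₁ ∩ L₂ for this particular pair, as above.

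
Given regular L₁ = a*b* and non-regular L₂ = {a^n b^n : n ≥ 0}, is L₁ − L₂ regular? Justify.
No — L₁ − L₂ is not regular.

a*b* − {a^n b^n} = {a^n b^m : n ≠ m}. If this were regular, then its complement intersected with a*b*, namely {a^n b^n : n ≥ 0}, would be regular too (closure under complement and intersection) — contradiction. So L₁ − L₂ is not regular.

Note that the bare facts "L₁ regular, L₂ non-regular" do not settle the question by themselves: the closure of regular languages under ∪, ∩, complement and difference applies only when BOTH operands are regular. With a non-regular operand the result can come out regular or non-regular depending on the specific languages, so one has to work out L₁ − L₂ for this particular pair, as above.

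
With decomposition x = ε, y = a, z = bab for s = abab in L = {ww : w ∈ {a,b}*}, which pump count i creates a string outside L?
i = 2

xy²z = ε · aa · bab = aabab; aabab has odd length 5, so it cannot be written as ww and is not in L.
(Other choices also work, e.g. i = 0, 3; only i = 1 is guaranteed to stay in L since xy¹z = s.)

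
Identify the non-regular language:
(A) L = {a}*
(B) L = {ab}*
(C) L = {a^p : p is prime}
(C) {a^p : p is prime}

(C) L = {a^p : p is prime} is NOT regular.

The pumping lemma can be used to prove this:
After pumping, the length becomes composite

The other languages are regular because they can be recognized by finite automata.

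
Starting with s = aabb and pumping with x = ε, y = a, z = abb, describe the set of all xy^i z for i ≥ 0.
{xy^i z : i ≥ 0} = {a^(i+1) b^2 : i ≥ 0} = {abb, aabb, aaabb, ...}

With x = ε, y = a, z = abb: Starting with aabb and pumping the first 'a' (z = abb keeps the second 'a'), we get strings with i+1 a's followed by 2 b's for i = 0, 1, 2, ...; note bb is not produced because z always contributes one a.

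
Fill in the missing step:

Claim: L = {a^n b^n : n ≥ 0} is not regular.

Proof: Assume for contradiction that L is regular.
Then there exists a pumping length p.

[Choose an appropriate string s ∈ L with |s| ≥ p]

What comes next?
s = a^p b^p

This string is in L (has equal a's and b's) and has length 2p ≥ p.
Any decomposition xyz with |xy| ≤ p means y consists only of a's,
so pumping will unbalance the counts.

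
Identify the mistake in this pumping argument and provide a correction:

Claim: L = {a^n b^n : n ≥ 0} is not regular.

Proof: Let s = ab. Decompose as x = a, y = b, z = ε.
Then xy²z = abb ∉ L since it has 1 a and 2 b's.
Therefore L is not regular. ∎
Error: The string s = ab might be shorter than the pumping length p.

Correction: Choose s = a^p b^p to ensure |s| ≥ p. Also, the decomposition is wrong: with |xy| ≤ p, y cannot include b's when s starts with p a's.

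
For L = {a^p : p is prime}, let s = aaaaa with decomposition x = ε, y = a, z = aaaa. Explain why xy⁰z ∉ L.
xy⁰z = aaaa ∉ L

Pumping with i = 0 replaces y = a by y⁰ = ε:
- Original: s = xyz = aaaaa; aaaaa has length 5, which is prime, so it is in L
- Pumped: xy⁰z = ε · ε · aaaa = aaaa
- aaaa has length 4 = 2 × 2, which is not prime, so it is not in L

The pumping lemma would require xy⁰z ∈ L, so this decomposition yields a contradiction.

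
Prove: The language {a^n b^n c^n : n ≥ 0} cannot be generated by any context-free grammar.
Assume for contradiction that L is context-free, and let p ≥ 1 be the pumping length given by the pumping lemma for CFLs.
Choose s = a^p b^p c^p. Then s ∈ L and |s| = 3p ≥ p.
By the CFL pumping lemma, s = uvxyz for some u, v, x, y, z with |vxy| ≤ p, |vy| ≥ 1, and uv^i xy^i z ∈ L for every i ≥ 0.

Because |vxy| ≤ p, the window vxy cannot contain both an a and a c: any substring of s containing both must include the entire block b^p plus at least one a and one c, so it has length ≥ p + 2 > p.
Hence at least one of the letters a, c does not occur in vy at all.

Take i = 0: the string uxz is obtained from s by deleting |vy| ≥ 1 symbols, so |uxz| = 3p − |vy| < 3p.
But the letter (a or c) that does not occur in vy still occurs exactly p times in uxz. Every string of L with exactly p copies of some letter is a^p b^p c^p, of length 3p. Since |uxz| < 3p, uxz ∉ L.

This contradicts the CFL pumping lemma, which requires uv^i xy^i z ∈ L for all i ≥ 0.
Hence L = {a^n b^n c^n : n ≥ 0} is not context-free. ∎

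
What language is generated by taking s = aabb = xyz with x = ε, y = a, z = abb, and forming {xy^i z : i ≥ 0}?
{xy^i z : i ≥ 0} = {a^(i+1) b^2 : i ≥ 0} = {abb, aabb, aaabb, ...}

With x = ε, y = a, z = abb: Starting with aabb and pumping the first 'a' (z = abb keeps the second 'a'), we get strings with i+1 a's followed by 2 b's for i = 0, 1, 2, ...; note bb is not produced because z always contributes one a.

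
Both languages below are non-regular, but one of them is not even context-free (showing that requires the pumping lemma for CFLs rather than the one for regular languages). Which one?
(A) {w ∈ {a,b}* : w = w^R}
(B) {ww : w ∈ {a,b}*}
(B) {ww : w ∈ {a,b}*}

(B) {ww : w ∈ {a,b}*} requires the CFL pumping lemma.

- {w ∈ {a,b}* : w = w^R} is context-free (but not regular)
  • Can be shown non-regular with the regular pumping lemma
  • After pumping, the string is no longer symmetric

- {ww : w ∈ {a,b}*} is NOT context-free
  • Requires the CFL pumping lemma to prove
  • Cannot verify equality of two arbitrary substrings

The CFL pumping lemma is "stronger" in that it can prove non-membership
in the larger class of context-free languages.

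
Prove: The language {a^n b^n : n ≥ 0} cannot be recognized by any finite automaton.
Assume for contradiction that L is regular, and let p ≥ 1 be the pumping length given by the pumping lemma.
Choose s = a^p b^p. Then s ∈ L and |s| = 2p ≥ p.
By the pumping lemma, s = xyz for some x, y, z with |xy| ≤ p, |y| ≥ 1, and xy^i z ∈ L for every i ≥ 0.
Since |xy| ≤ p and the first p symbols of s are all a's, we must have y = a^k for some k with 1 ≤ k ≤ p.

Take i = 0: xy⁰z = a^(p − k) b^p.
This string has p − k a's but p b's, and p − k < p because k ≥ 1. So xy⁰z ∉ L.

This contradicts the pumping lemma, which requires xy^i z ∈ L for all i ≥ 0.
Hence L = {a^n b^n : n ≥ 0} is not regular. ∎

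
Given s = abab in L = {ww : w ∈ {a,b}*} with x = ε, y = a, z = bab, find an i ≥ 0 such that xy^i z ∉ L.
i = 0

xy⁰z = ε · ε · bab = bab; bab has odd length 3, so it cannot be written as ww and is not in L.
(Other choices also work, e.g. i = 2, 3; only i = 1 is guaranteed to stay in L since xy¹z = s.)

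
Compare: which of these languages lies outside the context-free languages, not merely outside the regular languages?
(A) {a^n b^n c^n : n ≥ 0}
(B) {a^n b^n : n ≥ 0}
(A) {a^n b^n c^n : n ≥ 0}

(A) {a^n b^n c^n : n ≥ 0} requires the CFL pumping lemma.

- {a^n b^n : n ≥ 0} is context-free (but not regular)
  • Can be shown non-regular with the regular pumping lemma
  • After pumping, the number of a's and b's become unequal

- {a^n b^n c^n : n ≥ 0} is NOT context-free
  • Requires the CFL pumping lemma to prove
  • Cannot maintain three equal counts simultaneously

The CFL pumping lemma is "stronger" in that it can prove non-membership
in the larger class of context-free languages.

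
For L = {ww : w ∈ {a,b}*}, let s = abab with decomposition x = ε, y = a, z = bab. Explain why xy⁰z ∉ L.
xy⁰z = bab ∉ L

Pumping with i = 0 replaces y = a by y⁰ = ε:
- Original: s = xyz = abab; abab splits into halves ab · ab, which are equal, so it is in L (w = ab)
- Pumped: xy⁰z = ε · ε · bab = bab
- bab has odd length 3, so it cannot be written as ww and is not in L

The pumping lemma would require xy⁰z ∈ L, so this decomposition yields a contradiction.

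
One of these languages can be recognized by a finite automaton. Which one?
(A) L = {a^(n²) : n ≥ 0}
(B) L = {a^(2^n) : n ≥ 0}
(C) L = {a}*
(C) {a}*

(C) L = {a}* is regular.

This can be recognized by a finite automaton (DFA/NFA).
Regular expressions like {a}* define regular languages.

The other choices are not regular:
- {a^(2^n) : n ≥ 0}: After pumping, length is no longer a power of 2
- {a^(n²) : n ≥ 0}: After pumping, length is no longer a perfect square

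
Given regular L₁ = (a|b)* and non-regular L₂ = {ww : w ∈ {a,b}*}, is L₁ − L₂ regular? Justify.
No — L₁ − L₂ is not regular.

L₁ − L₂ is the complement of {ww} within {a,b}*. If it were regular, its complement {ww} would be regular as well (regular languages are closed under complement) — contradiction. So L₁ − L₂ is not regular.

Note that the bare facts "L₁ regular, L₂ non-regular" do not settle the question by themselves: the closure of regular languages under ∪, ∩, complement and difference applies only when BOTH operands are regular. With a non-regular operand the result can come out regular or non-regular depending on the specific languages, so one has to work out L₁ − L₂ for this particular pair, as above.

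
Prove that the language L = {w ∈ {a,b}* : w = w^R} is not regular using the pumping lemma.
Assume for contradiction that L is regular, and let p ≥ 1 be the pumping length given by the pumping lemma.
Choose s = a^p b a^p. Then s ∈ L (it reads the same in both directions) and |s| = 2p + 1 ≥ p.
By the pumping lemma, s = xyz for some x, y, z with |xy| ≤ p, |y| ≥ 1, and xy^i z ∈ L for every i ≥ 0.
Since |xy| ≤ p and the first p symbols of s are all a's, y = a^k for some k with 1 ≤ k ≤ p.

Take i = 2: xy²z = a^(p + k) b a^p.
Its reversal is a^p b a^(p + k). These differ because the block of a's before the unique b has length p + k in one and p in the other, and p + k ≠ p since k ≥ 1. So xy²z is not a palindrome, i.e. xy²z ∉ L.

This contradicts the pumping lemma, which requires xy^i z ∈ L for all i ≥ 0.
Hence L = {w ∈ {a,b}* : w = w^R} is not regular. ∎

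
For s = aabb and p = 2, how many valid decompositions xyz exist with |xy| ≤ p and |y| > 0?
3

For s = 'aabb' with pumping length p = 2:

Constraints: |xy| ≤ 2, |y| > 0

Valid decompositions (|xy| ≤ p, |y| ≥ 1):
  • x='', y='a', z='abb'
  • x='a', y='a', z='bb'
  • x='', y='aa', z='bb'

Total count: 3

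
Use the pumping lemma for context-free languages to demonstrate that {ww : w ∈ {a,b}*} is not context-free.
Assume for contradiction that L is context-free, and let p ≥ 1 be the pumping length given by the pumping lemma for CFLs.
Choose s = a^p b^p a^p b^p. Then s ∈ L (take w = a^p b^p) and |s| = 4p ≥ p.
By the CFL pumping lemma, s = uvxyz for some u, v, x, y, z with |vxy| ≤ p, |vy| ≥ 1, and uv^i xy^i z ∈ L for every i ≥ 0.

Write s as four blocks A₁ B₁ A₂ B₂ with A₁ = A₂ = a^p and B₁ = B₂ = b^p. Since |vxy| ≤ p, the window vxy lies inside at most two adjacent blocks. Take i = 0 and let t = uxz, so |t| = 4p − |vy| with 1 ≤ |vy| ≤ p. If |t| is odd, t ∉ L immediately, so assume |vy| is even (hence |vy| ≥ 2) and |t|/2 = 2p − |vy|/2, which satisfies p ≤ |t|/2 ≤ 2p − 1.

Case 1 (vxy inside A₁B₁): t = a^(p−j) b^(p−l) a^p b^p with j + l = |vy|. The second half of t has length < 2p, so it is a suffix of the trailing a^p b^p and ends in b; the first half is a^(p−j) b^(p−l) a^((j+l)/2), which ends in a because (j+l)/2 ≥ 1. The halves differ, so t ∉ L.

Case 2 (vxy inside B₁A₂, straddling the middle): t = a^p b^(p−j) a^(p−l) b^p with j + l = |vy|. If t = ww, then w is a prefix of t of length ≥ p, so w begins with a^p; and w is a suffix of t of length ≥ p, so w ends with b^p. That forces |w| ≥ 2p, contradicting |w| = |t|/2 ≤ 2p − 1. So t ∉ L.

Case 3 (vxy inside A₂B₂): t = a^p b^p a^(p−j) b^(p−l) with j + l = |vy|. The first half of t is a prefix of a^p b^p, so it begins with a; the second half is b^((j+l)/2) a^(p−j) b^(p−l), which begins with b. The halves differ, so t ∉ L.

In every case uv⁰xy⁰z = uxz ∉ L.

This contradicts the CFL pumping lemma, which requires uv^i xy^i z ∈ L for all i ≥ 0.
Hence L = {ww : w ∈ {a,b}*} is not context-free. ∎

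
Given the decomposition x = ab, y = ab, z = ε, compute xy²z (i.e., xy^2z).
ababab

Given x = 'ab', y = 'ab', z = '' and i = 2:

xy^2z = x + y·y·...·y (2 times) + z
       = 'ab' + 'ab'^2 + ''
       = 'ab' + 'abab' + ''
       = 'ababab'

The pumped string is 'ababab' with length 6.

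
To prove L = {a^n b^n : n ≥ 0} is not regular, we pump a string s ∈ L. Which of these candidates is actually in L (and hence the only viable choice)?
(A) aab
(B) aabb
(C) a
(B) aabb

The pumping lemma is applied to a string s that lies in L, so first check membership of each option:
- (A) aab has 2 a's and 1 b's; 2 ≠ 1, so it is not in L ✗
- (B) aabb = a^2 b^2 has equal counts (2 = 2), so it is in L ✓
- (C) a has 1 a's and 0 b's; 1 ≠ 0, so it is not in L ✗

Only (B) aabb is in L, so it is the only candidate that could play the role of s.
(In a complete proof one picks s in terms of the pumping length p so that |s| ≥ p is guaranteed; a fixed string like aabb illustrates the shape of such an s.)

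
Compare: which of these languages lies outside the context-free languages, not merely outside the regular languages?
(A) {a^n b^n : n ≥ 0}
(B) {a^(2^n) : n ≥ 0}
(B) {a^(2^n) : n ≥ 0}

(B) {a^(2^n) : n ≥ 0} requires the CFL pumping lemma.

- {a^n b^n : n ≥ 0} is context-free (but not regular)
  • Can be shown non-regular with the regular pumping lemma
  • After pumping, the number of a's and b's become unequal

- {a^(2^n) : n ≥ 0} is NOT context-free
  • Requires the CFL pumping lemma to prove
  • Gaps between powers of 2 grow exponentially

The CFL pumping lemma is "stronger" in that it can prove non-membership
in the larger class of context-free languages.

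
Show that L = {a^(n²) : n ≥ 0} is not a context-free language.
Assume for contradiction that L is context-free, and let p ≥ 1 be the pumping length given by the pumping lemma for CFLs.
Choose s = a^(p²). Then s ∈ L and |s| = p² ≥ p.
By the CFL pumping lemma, s = uvxyz for some u, v, x, y, z with |vxy| ≤ p, |vy| ≥ 1, and uv^i xy^i z ∈ L for every i ≥ 0.
All symbols are a's, so only lengths matter: let k = |vy|, with 1 ≤ k ≤ |vxy| ≤ p.

Take i = 2: |uv²xy²z| = p² + k, and p² < p² + k ≤ p² + p < (p + 1)².
So the length lies strictly between consecutive squares and is not a perfect square; uv²xy²z ∉ L.

This contradicts the CFL pumping lemma, which requires uv^i xy^i z ∈ L for all i ≥ 0.
Hence L = {a^(n²) : n ≥ 0} is not context-free. ∎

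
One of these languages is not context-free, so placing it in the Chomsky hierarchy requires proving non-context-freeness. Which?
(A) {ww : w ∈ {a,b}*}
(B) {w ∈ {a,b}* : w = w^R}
(A) {ww : w ∈ {a,b}*}

(A) {ww : w ∈ {a,b}*} requires the CFL pumping lemma.

- {w ∈ {a,b}* : w = w^R} is context-free (but not regular)
  • Can be shown non-regular with the regular pumping lemma
  • After pumping, the string is no longer symmetric

- {ww : w ∈ {a,b}*} is NOT context-free
  • Requires the CFL pumping lemma to prove
  • Cannot verify equality of two arbitrary substrings

The CFL pumping lemma is "stronger" in that it can prove non-membership
in the larger class of context-free languages.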